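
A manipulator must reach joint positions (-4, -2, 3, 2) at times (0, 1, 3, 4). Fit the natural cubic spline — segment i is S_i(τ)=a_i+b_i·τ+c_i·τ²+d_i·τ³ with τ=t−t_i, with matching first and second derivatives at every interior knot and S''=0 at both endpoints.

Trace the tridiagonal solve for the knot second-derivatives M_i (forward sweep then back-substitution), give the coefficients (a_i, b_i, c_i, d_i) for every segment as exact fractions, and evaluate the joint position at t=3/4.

Δ: Δ0=2, Δ1=5/2, Δ2=-1
row 1: diag=6, rhs=3; c'=1/3, d'=1/2
row 2: denom=6−2·1/3=16/3; d'=(-21−2·1/2)/(16/3)=-33/8
back: M2=-33/8
back: M1=1/2−1/3·-33/8=15/8
M: M0=0, M1=15/8, M2=-33/8, M3=0
seg 0: a=-4, c=M0/2=0, d=(M1−M0)/(6·1)=5/16, b=Δ0−h0·(2M0+M1)/6=27/16
seg 1: a=-2, c=M1/2=15/16, d=(M2−M1)/(6·2)=-1/2, b=Δ1−h1·(2M1+M2)/6=21/8
seg 2: a=3, c=M2/2=-33/16, d=(M3−M2)/(6·1)=11/16, b=Δ2−h2·(2M2+M3)/6=3/8
t_q=3/4 → seg 0, τ=3/4; S=-4+27/16·τ+0·τ²+5/16·τ³=-2665/1024

  seg 0: a=-4 b=27/16 c=0 d=5/16
  seg 1: a=-2 b=21/8 c=15/16 d=-1/2
  seg 2: a=3 b=3/8 c=-33/16 d=11/16
S(3/4) = -2665/1024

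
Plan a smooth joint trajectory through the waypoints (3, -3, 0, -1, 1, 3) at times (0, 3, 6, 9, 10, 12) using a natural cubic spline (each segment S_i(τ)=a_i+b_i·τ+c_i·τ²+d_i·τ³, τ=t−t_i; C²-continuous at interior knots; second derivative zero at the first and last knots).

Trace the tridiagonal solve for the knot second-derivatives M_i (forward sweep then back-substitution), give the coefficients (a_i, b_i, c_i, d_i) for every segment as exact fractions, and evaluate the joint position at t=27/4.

  seg 0: a=3 b=-5651/1899 c=0 d=1853/17091
  seg 1: a=-3 b=-92/1899 c=1853/1899 d=-3568/17091
  seg 2: a=0 b=322/1899 c=-1715/1899 d=4190/17091
  seg 3: a=-1 b=2602/1899 c=275/211 d=-1279/1899
  seg 4: a=1 b=3715/1899 c=-454/633 d=227/1899
S(27/4) = -1873/6752

Δ: Δ0=-2, Δ1=1, Δ2=-1/3, Δ3=2, Δ4=1
row 1: diag=12, rhs=18; c'=1/4, d'=3/2
row 2: denom=12−3·1/4=45/4; d'=(-8−3·3/2)/(45/4)=-10/9
row 3: denom=8−3·4/15=36/5; d'=(14−3·-10/9)/(36/5)=65/27
row 4: denom=6−1·5/36=211/36; d'=(-6−1·65/27)/(211/36)=-908/633
back: M4=-908/633
back: M3=65/27−5/36·-908/633=550/211
back: M2=-10/9−4/15·550/211=-3430/1899
back: M1=3/2−1/4·-3430/1899=3706/1899
M: M0=0, M1=3706/1899, M2=-3430/1899, M3=550/211, M4=-908/633, M5=0
seg 0: a=3, c=M0/2=0, d=(M1−M0)/(6·3)=1853/17091, b=Δ0−h0·(2M0+M1)/6=-5651/1899
seg 1: a=-3, c=M1/2=1853/1899, d=(M2−M1)/(6·3)=-3568/17091, b=Δ1−h1·(2M1+M2)/6=-92/1899
seg 2: a=0, c=M2/2=-1715/1899, d=(M3−M2)/(6·3)=4190/17091, b=Δ2−h2·(2M2+M3)/6=322/1899
seg 3: a=-1, c=M3/2=275/211, d=(M4−M3)/(6·1)=-1279/1899, b=Δ3−h3·(2M3+M4)/6=2602/1899
seg 4: a=1, c=M4/2=-454/633, d=(M5−M4)/(6·2)=227/1899, b=Δ4−h4·(2M4+M5)/6=3715/1899
t_q=27/4 → seg 2, τ=3/4; S=0+322/1899·τ+-1715/1899·τ²+4190/17091·τ³=-1873/6752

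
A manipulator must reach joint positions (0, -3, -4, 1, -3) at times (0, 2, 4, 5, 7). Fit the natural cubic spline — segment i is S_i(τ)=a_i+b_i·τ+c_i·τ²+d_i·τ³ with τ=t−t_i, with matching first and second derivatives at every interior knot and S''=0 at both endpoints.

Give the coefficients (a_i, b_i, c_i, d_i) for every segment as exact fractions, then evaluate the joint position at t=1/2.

  seg 0: a=0 b=-147/128 c=0 d=-45/512
  seg 1: a=-3 b=-141/64 c=-135/256 d=353/512
  seg 2: a=-4 b=507/128 c=231/64 d=-329/128
  seg 3: a=1 b=111/32 c=-525/128 d=175/256
S(1/2) = -2397/4096

Δ: Δ0=-3/2, Δ1=-1/2, Δ2=5, Δ3=-2
row 1: diag=8, rhs=6; c'=1/4, d'=3/4
row 2: denom=6−2·1/4=11/2; d'=(33−2·3/4)/(11/2)=63/11
row 3: denom=6−1·2/11=64/11; d'=(-42−1·63/11)/(64/11)=-525/64
back: M3=-525/64
back: M2=63/11−2/11·-525/64=231/32
back: M1=3/4−1/4·231/32=-135/128
M: M0=0, M1=-135/128, M2=231/32, M3=-525/64, M4=0
seg 0: a=0, c=M0/2=0, d=(M1−M0)/(6·2)=-45/512, b=Δ0−h0·(2M0+M1)/6=-147/128
seg 1: a=-3, c=M1/2=-135/256, d=(M2−M1)/(6·2)=353/512, b=Δ1−h1·(2M1+M2)/6=-141/64
seg 2: a=-4, c=M2/2=231/64, d=(M3−M2)/(6·1)=-329/128, b=Δ2−h2·(2M2+M3)/6=507/128
seg 3: a=1, c=M3/2=-525/128, d=(M4−M3)/(6·2)=175/256, b=Δ3−h3·(2M3+M4)/6=111/32
t_q=1/2 → seg 0, τ=1/2; S=0+-147/128·τ+0·τ²+-45/512·τ³=-2397/4096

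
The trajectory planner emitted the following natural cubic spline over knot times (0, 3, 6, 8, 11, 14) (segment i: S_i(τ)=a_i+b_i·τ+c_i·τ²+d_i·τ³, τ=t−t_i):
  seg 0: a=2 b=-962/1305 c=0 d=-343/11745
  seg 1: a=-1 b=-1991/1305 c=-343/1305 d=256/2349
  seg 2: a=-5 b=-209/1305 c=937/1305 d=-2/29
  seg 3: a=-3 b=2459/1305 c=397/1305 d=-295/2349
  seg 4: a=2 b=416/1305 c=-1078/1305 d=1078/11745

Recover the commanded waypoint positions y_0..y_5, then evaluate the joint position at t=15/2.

y_0 = S_0(0) = a_0 = 2
y_1 = S_1(0) = a_1 = -1
y_2 = S_2(0) = a_2 = -5
y_3 = S_3(0) = a_3 = -3
y_4 = S_4(0) = a_4 = 2
y_5 = S_4(3) = -2
t_q=15/2 is in segment 2 (τ=3/2); S_2(τ)=-1678/435

y_0=2 y_1=-1 y_2=-5 y_3=-3 y_4=2 y_5=-2
S(15/2) = -1678/435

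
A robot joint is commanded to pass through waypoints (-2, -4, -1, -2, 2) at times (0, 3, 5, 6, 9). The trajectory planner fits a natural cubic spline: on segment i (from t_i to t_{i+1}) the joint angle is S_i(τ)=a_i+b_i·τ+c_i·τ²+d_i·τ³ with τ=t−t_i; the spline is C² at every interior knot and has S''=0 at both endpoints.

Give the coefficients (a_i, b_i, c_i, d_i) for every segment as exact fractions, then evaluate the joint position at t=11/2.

  seg 0: a=-2 b=-1463/876 c=0 d=293/2628
  seg 1: a=-4 b=587/438 c=293/292 d=-809/1752
  seg 2: a=-1 b=-41/219 c=-129/73 d=209/219
  seg 3: a=-2 b=-188/219 c=80/73 d=-80/657
S(11/2) = -827/584

Δ: Δ0=-2/3, Δ1=3/2, Δ2=-1, Δ3=4/3
row 1: diag=10, rhs=13; c'=1/5, d'=13/10
row 2: denom=6−2·1/5=28/5; d'=(-15−2·13/10)/(28/5)=-22/7
row 3: denom=8−1·5/28=219/28; d'=(14−1·-22/7)/(219/28)=160/73
back: M3=160/73
back: M2=-22/7−5/28·160/73=-258/73
back: M1=13/10−1/5·-258/73=293/146
M: M0=0, M1=293/146, M2=-258/73, M3=160/73, M4=0
seg 0: a=-2, c=M0/2=0, d=(M1−M0)/(6·3)=293/2628, b=Δ0−h0·(2M0+M1)/6=-1463/876
seg 1: a=-4, c=M1/2=293/292, d=(M2−M1)/(6·2)=-809/1752, b=Δ1−h1·(2M1+M2)/6=587/438
seg 2: a=-1, c=M2/2=-129/73, d=(M3−M2)/(6·1)=209/219, b=Δ2−h2·(2M2+M3)/6=-41/219
seg 3: a=-2, c=M3/2=80/73, d=(M4−M3)/(6·3)=-80/657, b=Δ3−h3·(2M3+M4)/6=-188/219
t_q=11/2 → seg 2, τ=1/2; S=-1+-41/219·τ+-129/73·τ²+209/219·τ³=-827/584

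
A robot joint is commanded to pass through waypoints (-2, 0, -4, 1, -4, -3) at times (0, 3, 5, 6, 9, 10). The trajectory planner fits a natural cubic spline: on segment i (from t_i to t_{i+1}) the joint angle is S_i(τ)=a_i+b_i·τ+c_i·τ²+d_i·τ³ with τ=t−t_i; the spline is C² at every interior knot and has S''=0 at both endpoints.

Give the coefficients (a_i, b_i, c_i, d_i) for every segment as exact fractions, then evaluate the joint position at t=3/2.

  seg 0: a=-2 b=1209/500 c=0 d=-2627/13500
  seg 1: a=0 b=-709/250 c=-2627/1500 d=1627/1500
  seg 2: a=-4 b=2381/750 c=1427/300 d=-4397/1500
  seg 3: a=1 b=1947/500 c=-1514/375 d=9827/13500
  seg 4: a=-4 b=-169/250 c=1257/500 d=-419/500
S(3/2) = 3881/4000

Δ: Δ0=2/3, Δ1=-2, Δ2=5, Δ3=-5/3, Δ4=1
row 1: diag=10, rhs=-16; c'=1/5, d'=-8/5
row 2: denom=6−2·1/5=28/5; d'=(42−2·-8/5)/(28/5)=113/14
row 3: denom=8−1·5/28=219/28; d'=(-40−1·113/14)/(219/28)=-1346/219
row 4: denom=8−3·28/73=500/73; d'=(16−3·-1346/219)/(500/73)=1257/250
back: M4=1257/250
back: M3=-1346/219−28/73·1257/250=-3028/375
back: M2=113/14−5/28·-3028/375=1427/150
back: M1=-8/5−1/5·1427/150=-2627/750
M: M0=0, M1=-2627/750, M2=1427/150, M3=-3028/375, M4=1257/250, M5=0
seg 0: a=-2, c=M0/2=0, d=(M1−M0)/(6·3)=-2627/13500, b=Δ0−h0·(2M0+M1)/6=1209/500
seg 1: a=0, c=M1/2=-2627/1500, d=(M2−M1)/(6·2)=1627/1500, b=Δ1−h1·(2M1+M2)/6=-709/250
seg 2: a=-4, c=M2/2=1427/300, d=(M3−M2)/(6·1)=-4397/1500, b=Δ2−h2·(2M2+M3)/6=2381/750
seg 3: a=1, c=M3/2=-1514/375, d=(M4−M3)/(6·3)=9827/13500, b=Δ3−h3·(2M3+M4)/6=1947/500
seg 4: a=-4, c=M4/2=1257/500, d=(M5−M4)/(6·1)=-419/500, b=Δ4−h4·(2M4+M5)/6=-169/250
t_q=3/2 → seg 0, τ=3/2; S=-2+1209/500·τ+0·τ²+-2627/13500·τ³=3881/4000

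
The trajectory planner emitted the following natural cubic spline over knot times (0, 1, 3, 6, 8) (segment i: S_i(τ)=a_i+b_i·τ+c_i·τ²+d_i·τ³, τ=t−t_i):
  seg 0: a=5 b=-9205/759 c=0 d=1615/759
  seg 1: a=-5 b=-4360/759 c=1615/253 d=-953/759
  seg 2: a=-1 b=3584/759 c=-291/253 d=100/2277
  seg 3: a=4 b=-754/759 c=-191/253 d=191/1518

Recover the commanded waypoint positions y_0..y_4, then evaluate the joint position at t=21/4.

y_0=5 y_1=-5 y_2=-1 y_3=4 y_4=0
S(21/4) = 8707/2024

y_0 = S_0(0) = a_0 = 5
y_1 = S_1(0) = a_1 = -5
y_2 = S_2(0) = a_2 = -1
y_3 = S_3(0) = a_3 = 4
y_4 = S_3(2) = 0
t_q=21/4 is in segment 2 (τ=9/4); S_2(τ)=8707/2024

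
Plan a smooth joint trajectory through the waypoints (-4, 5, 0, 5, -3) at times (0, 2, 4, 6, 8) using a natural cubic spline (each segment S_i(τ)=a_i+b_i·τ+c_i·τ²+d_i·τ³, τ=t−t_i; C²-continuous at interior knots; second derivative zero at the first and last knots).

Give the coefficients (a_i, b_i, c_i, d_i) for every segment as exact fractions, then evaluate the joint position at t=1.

Δ: Δ0=9/2, Δ1=-5/2, Δ2=5/2, Δ3=-4
row 1: diag=8, rhs=-42; c'=1/4, d'=-21/4
row 2: denom=8−2·1/4=15/2; d'=(30−2·-21/4)/(15/2)=27/5
row 3: denom=8−2·4/15=112/15; d'=(-39−2·27/5)/(112/15)=-747/112
back: M3=-747/112
back: M2=27/5−4/15·-747/112=201/28
back: M1=-21/4−1/4·201/28=-789/112
M: M0=0, M1=-789/112, M2=201/28, M3=-747/112, M4=0
seg 0: a=-4, c=M0/2=0, d=(M1−M0)/(6·2)=-263/448, b=Δ0−h0·(2M0+M1)/6=767/112
seg 1: a=5, c=M1/2=-789/224, d=(M2−M1)/(6·2)=531/448, b=Δ1−h1·(2M1+M2)/6=-11/56
seg 2: a=0, c=M2/2=201/56, d=(M3−M2)/(6·2)=-517/448, b=Δ2−h2·(2M2+M3)/6=-1/16
seg 3: a=5, c=M3/2=-747/224, d=(M4−M3)/(6·2)=249/448, b=Δ3−h3·(2M3+M4)/6=25/56
t_q=1 → seg 0, τ=1; S=-4+767/112·τ+0·τ²+-263/448·τ³=1013/448

  seg 0: a=-4 b=767/112 c=0 d=-263/448
  seg 1: a=5 b=-11/56 c=-789/224 d=531/448
  seg 2: a=0 b=-1/16 c=201/56 d=-517/448
  seg 3: a=5 b=25/56 c=-747/224 d=249/448
S(1) = 1013/448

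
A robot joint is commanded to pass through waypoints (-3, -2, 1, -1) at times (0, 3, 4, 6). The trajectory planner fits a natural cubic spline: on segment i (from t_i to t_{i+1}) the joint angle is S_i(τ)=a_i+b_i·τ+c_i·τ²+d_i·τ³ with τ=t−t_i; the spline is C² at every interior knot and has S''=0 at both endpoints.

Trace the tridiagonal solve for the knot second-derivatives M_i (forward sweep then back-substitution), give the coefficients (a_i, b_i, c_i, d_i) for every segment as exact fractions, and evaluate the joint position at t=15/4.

  seg 0: a=-3 b=-133/141 c=0 d=20/141
  seg 1: a=-2 b=407/141 c=60/47 d=-164/141
  seg 2: a=1 b=275/141 c=-104/47 d=52/141
S(15/4) = 295/752

Δ: Δ0=1/3, Δ1=3, Δ2=-1
row 1: diag=8, rhs=16; c'=1/8, d'=2
row 2: denom=6−1·1/8=47/8; d'=(-24−1·2)/(47/8)=-208/47
back: M2=-208/47
back: M1=2−1/8·-208/47=120/47
M: M0=0, M1=120/47, M2=-208/47, M3=0
seg 0: a=-3, c=M0/2=0, d=(M1−M0)/(6·3)=20/141, b=Δ0−h0·(2M0+M1)/6=-133/141
seg 1: a=-2, c=M1/2=60/47, d=(M2−M1)/(6·1)=-164/141, b=Δ1−h1·(2M1+M2)/6=407/141
seg 2: a=1, c=M2/2=-104/47, d=(M3−M2)/(6·2)=52/141, b=Δ2−h2·(2M2+M3)/6=275/141
t_q=15/4 → seg 1, τ=3/4; S=-2+407/141·τ+60/47·τ²+-164/141·τ³=295/752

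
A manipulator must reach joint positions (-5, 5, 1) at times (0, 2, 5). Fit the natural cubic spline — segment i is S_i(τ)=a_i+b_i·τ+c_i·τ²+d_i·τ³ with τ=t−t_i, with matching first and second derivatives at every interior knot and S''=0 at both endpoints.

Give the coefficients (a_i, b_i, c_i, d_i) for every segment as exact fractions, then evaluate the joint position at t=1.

  seg 0: a=-5 b=94/15 c=0 d=-19/60
  seg 1: a=5 b=37/15 c=-19/10 d=19/90
S(1) = 19/20

Δ: Δ0=5, Δ1=-4/3
row 1: diag=10, rhs=-38; c'=3/10, d'=-19/5
back: M1=-19/5
M: M0=0, M1=-19/5, M2=0
seg 0: a=-5, c=M0/2=0, d=(M1−M0)/(6·2)=-19/60, b=Δ0−h0·(2M0+M1)/6=94/15
seg 1: a=5, c=M1/2=-19/10, d=(M2−M1)/(6·3)=19/90, b=Δ1−h1·(2M1+M2)/6=37/15
t_q=1 → seg 0, τ=1; S=-5+94/15·τ+0·τ²+-19/60·τ³=19/20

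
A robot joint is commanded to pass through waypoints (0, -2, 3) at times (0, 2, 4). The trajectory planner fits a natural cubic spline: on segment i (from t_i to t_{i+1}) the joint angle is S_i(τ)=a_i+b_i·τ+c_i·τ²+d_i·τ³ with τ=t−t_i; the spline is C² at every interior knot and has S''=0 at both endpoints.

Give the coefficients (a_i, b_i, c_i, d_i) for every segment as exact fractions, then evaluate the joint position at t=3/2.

  seg 0: a=0 b=-15/8 c=0 d=7/32
  seg 1: a=-2 b=3/4 c=21/16 d=-7/32
S(3/2) = -531/256

Δ: Δ0=-1, Δ1=5/2
row 1: diag=8, rhs=21; c'=1/4, d'=21/8
back: M1=21/8
M: M0=0, M1=21/8, M2=0
seg 0: a=0, c=M0/2=0, d=(M1−M0)/(6·2)=7/32, b=Δ0−h0·(2M0+M1)/6=-15/8
seg 1: a=-2, c=M1/2=21/16, d=(M2−M1)/(6·2)=-7/32, b=Δ1−h1·(2M1+M2)/6=3/4
t_q=3/2 → seg 0, τ=3/2; S=0+-15/8·τ+0·τ²+7/32·τ³=-531/256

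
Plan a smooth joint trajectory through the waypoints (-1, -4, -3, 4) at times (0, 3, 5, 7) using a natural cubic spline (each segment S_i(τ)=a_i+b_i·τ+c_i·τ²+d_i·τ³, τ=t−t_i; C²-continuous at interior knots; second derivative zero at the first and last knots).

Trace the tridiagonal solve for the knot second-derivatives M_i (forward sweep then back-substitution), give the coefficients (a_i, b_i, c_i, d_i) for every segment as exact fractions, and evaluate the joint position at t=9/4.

Δ: Δ0=-1, Δ1=1/2, Δ2=7/2
row 1: diag=10, rhs=9; c'=1/5, d'=9/10
row 2: denom=8−2·1/5=38/5; d'=(18−2·9/10)/(38/5)=81/38
back: M2=81/38
back: M1=9/10−1/5·81/38=9/19
M: M0=0, M1=9/19, M2=81/38, M3=0
seg 0: a=-1, c=M0/2=0, d=(M1−M0)/(6·3)=1/38, b=Δ0−h0·(2M0+M1)/6=-47/38
seg 1: a=-4, c=M1/2=9/38, d=(M2−M1)/(6·2)=21/152, b=Δ1−h1·(2M1+M2)/6=-10/19
seg 2: a=-3, c=M2/2=81/76, d=(M3−M2)/(6·2)=-27/152, b=Δ2−h2·(2M2+M3)/6=79/38
t_q=9/4 → seg 0, τ=9/4; S=-1+-47/38·τ+0·τ²+1/38·τ³=-8471/2432

  seg 0: a=-1 b=-47/38 c=0 d=1/38
  seg 1: a=-4 b=-10/19 c=9/38 d=21/152
  seg 2: a=-3 b=79/38 c=81/76 d=-27/152
S(9/4) = -8471/2432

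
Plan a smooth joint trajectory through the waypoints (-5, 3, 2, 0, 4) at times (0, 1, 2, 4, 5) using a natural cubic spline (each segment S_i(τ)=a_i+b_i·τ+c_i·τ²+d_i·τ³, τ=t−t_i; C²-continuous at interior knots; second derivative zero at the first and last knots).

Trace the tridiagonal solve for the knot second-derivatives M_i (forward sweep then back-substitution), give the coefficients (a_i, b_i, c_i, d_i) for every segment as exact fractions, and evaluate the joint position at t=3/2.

  seg 0: a=-5 b=627/61 c=0 d=-139/61
  seg 1: a=3 b=210/61 c=-417/61 d=146/61
  seg 2: a=2 b=-186/61 c=21/61 d=83/244
  seg 3: a=0 b=147/61 c=291/122 d=-97/122
S(3/2) = 202/61

Δ: Δ0=8, Δ1=-1, Δ2=-1, Δ3=4
row 1: diag=4, rhs=-54; c'=1/4, d'=-27/2
row 2: denom=6−1·1/4=23/4; d'=(0−1·-27/2)/(23/4)=54/23
row 3: denom=6−2·8/23=122/23; d'=(30−2·54/23)/(122/23)=291/61
back: M3=291/61
back: M2=54/23−8/23·291/61=42/61
back: M1=-27/2−1/4·42/61=-834/61
M: M0=0, M1=-834/61, M2=42/61, M3=291/61, M4=0
seg 0: a=-5, c=M0/2=0, d=(M1−M0)/(6·1)=-139/61, b=Δ0−h0·(2M0+M1)/6=627/61
seg 1: a=3, c=M1/2=-417/61, d=(M2−M1)/(6·1)=146/61, b=Δ1−h1·(2M1+M2)/6=210/61
seg 2: a=2, c=M2/2=21/61, d=(M3−M2)/(6·2)=83/244, b=Δ2−h2·(2M2+M3)/6=-186/61
seg 3: a=0, c=M3/2=291/122, d=(M4−M3)/(6·1)=-97/122, b=Δ3−h3·(2M3+M4)/6=147/61
t_q=3/2 → seg 1, τ=1/2; S=3+210/61·τ+-417/61·τ²+146/61·τ³=202/61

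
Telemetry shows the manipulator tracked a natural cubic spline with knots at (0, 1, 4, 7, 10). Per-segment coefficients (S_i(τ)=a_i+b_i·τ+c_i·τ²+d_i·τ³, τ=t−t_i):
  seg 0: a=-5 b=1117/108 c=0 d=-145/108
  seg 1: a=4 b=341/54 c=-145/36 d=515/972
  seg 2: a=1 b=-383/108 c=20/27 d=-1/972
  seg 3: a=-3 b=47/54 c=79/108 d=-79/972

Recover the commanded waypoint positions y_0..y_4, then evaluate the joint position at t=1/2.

y_0=-5 y_1=4 y_2=1 y_3=-3 y_4=4
S(1/2) = 1/288

y_0 = S_0(0) = a_0 = -5
y_1 = S_1(0) = a_1 = 4
y_2 = S_2(0) = a_2 = 1
y_3 = S_3(0) = a_3 = -3
y_4 = S_3(3) = 4
t_q=1/2 is in segment 0 (τ=1/2); S_0(τ)=1/288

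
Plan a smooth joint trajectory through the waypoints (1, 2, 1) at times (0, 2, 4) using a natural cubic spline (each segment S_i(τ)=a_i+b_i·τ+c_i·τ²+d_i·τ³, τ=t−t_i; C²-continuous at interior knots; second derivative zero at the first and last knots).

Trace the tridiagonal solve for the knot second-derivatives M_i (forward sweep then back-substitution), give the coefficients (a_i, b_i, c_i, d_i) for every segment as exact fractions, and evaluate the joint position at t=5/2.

  seg 0: a=1 b=3/4 c=0 d=-1/16
  seg 1: a=2 b=0 c=-3/8 d=1/16
S(5/2) = 245/128

Δ: Δ0=1/2, Δ1=-1/2
row 1: diag=8, rhs=-6; c'=1/4, d'=-3/4
back: M1=-3/4
M: M0=0, M1=-3/4, M2=0
seg 0: a=1, c=M0/2=0, d=(M1−M0)/(6·2)=-1/16, b=Δ0−h0·(2M0+M1)/6=3/4
seg 1: a=2, c=M1/2=-3/8, d=(M2−M1)/(6·2)=1/16, b=Δ1−h1·(2M1+M2)/6=0
t_q=5/2 → seg 1, τ=1/2; S=2+0·τ+-3/8·τ²+1/16·τ³=245/128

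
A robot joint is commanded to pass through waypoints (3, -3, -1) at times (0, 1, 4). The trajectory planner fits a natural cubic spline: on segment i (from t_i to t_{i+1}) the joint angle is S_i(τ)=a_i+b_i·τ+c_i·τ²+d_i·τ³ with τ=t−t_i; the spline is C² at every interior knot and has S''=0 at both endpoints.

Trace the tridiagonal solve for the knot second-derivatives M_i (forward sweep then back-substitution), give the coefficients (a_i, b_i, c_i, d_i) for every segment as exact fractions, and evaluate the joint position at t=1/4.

  seg 0: a=3 b=-41/6 c=0 d=5/6
  seg 1: a=-3 b=-13/3 c=5/2 d=-5/18
S(1/4) = 167/128

Δ: Δ0=-6, Δ1=2/3
row 1: diag=8, rhs=40; c'=3/8, d'=5
back: M1=5
M: M0=0, M1=5, M2=0
seg 0: a=3, c=M0/2=0, d=(M1−M0)/(6·1)=5/6, b=Δ0−h0·(2M0+M1)/6=-41/6
seg 1: a=-3, c=M1/2=5/2, d=(M2−M1)/(6·3)=-5/18, b=Δ1−h1·(2M1+M2)/6=-13/3
t_q=1/4 → seg 0, τ=1/4; S=3+-41/6·τ+0·τ²+5/6·τ³=167/128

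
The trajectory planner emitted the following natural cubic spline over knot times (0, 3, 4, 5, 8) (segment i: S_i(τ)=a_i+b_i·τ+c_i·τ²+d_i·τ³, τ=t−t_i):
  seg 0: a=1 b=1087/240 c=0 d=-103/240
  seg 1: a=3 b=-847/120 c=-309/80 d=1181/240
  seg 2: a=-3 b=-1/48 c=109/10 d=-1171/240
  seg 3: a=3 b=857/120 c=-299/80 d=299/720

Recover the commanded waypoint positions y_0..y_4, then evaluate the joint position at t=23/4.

y_0 = S_0(0) = a_0 = 1
y_1 = S_1(0) = a_1 = 3
y_2 = S_2(0) = a_2 = -3
y_3 = S_3(0) = a_3 = 3
y_4 = S_3(3) = 2
t_q=23/4 is in segment 3 (τ=3/4); S_3(τ)=32917/5120

y_0=1 y_1=3 y_2=-3 y_3=3 y_4=2
S(23/4) = 32917/5120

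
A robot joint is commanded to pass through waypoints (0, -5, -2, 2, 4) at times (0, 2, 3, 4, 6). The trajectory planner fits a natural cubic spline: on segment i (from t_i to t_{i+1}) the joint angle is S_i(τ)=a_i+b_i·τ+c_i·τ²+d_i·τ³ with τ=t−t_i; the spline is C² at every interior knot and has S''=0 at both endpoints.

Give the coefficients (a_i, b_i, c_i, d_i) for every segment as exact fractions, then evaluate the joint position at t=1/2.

  seg 0: a=0 b=-565/132 c=0 d=235/528
  seg 1: a=-5 b=35/33 c=235/88 d=-193/264
  seg 2: a=-2 b=101/24 c=21/44 d=-181/264
  seg 3: a=2 b=205/66 c=-139/88 d=139/528
S(1/2) = -2935/1408

Δ: Δ0=-5/2, Δ1=3, Δ2=4, Δ3=1
row 1: diag=6, rhs=33; c'=1/6, d'=11/2
row 2: denom=4−1·1/6=23/6; d'=(6−1·11/2)/(23/6)=3/23
row 3: denom=6−1·6/23=132/23; d'=(-18−1·3/23)/(132/23)=-139/44
back: M3=-139/44
back: M2=3/23−6/23·-139/44=21/22
back: M1=11/2−1/6·21/22=235/44
M: M0=0, M1=235/44, M2=21/22, M3=-139/44, M4=0
seg 0: a=0, c=M0/2=0, d=(M1−M0)/(6·2)=235/528, b=Δ0−h0·(2M0+M1)/6=-565/132
seg 1: a=-5, c=M1/2=235/88, d=(M2−M1)/(6·1)=-193/264, b=Δ1−h1·(2M1+M2)/6=35/33
seg 2: a=-2, c=M2/2=21/44, d=(M3−M2)/(6·1)=-181/264, b=Δ2−h2·(2M2+M3)/6=101/24
seg 3: a=2, c=M3/2=-139/88, d=(M4−M3)/(6·2)=139/528, b=Δ3−h3·(2M3+M4)/6=205/66
t_q=1/2 → seg 0, τ=1/2; S=0+-565/132·τ+0·τ²+235/528·τ³=-2935/1408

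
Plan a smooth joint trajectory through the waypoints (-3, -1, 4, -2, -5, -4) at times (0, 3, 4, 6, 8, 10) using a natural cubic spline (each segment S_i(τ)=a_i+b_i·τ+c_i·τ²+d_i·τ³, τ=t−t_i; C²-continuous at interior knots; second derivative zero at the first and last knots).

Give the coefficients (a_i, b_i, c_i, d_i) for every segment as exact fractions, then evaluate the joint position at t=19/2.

Δ: Δ0=2/3, Δ1=5, Δ2=-3, Δ3=-3/2, Δ4=1/2
row 1: diag=8, rhs=26; c'=1/8, d'=13/4
row 2: denom=6−1·1/8=47/8; d'=(-48−1·13/4)/(47/8)=-410/47
row 3: denom=8−2·16/47=344/47; d'=(9−2·-410/47)/(344/47)=1243/344
row 4: denom=8−2·47/172=641/86; d'=(12−2·1243/344)/(641/86)=821/1282
back: M4=821/1282
back: M3=1243/344−47/172·821/1282=2204/641
back: M2=-410/47−16/47·2204/641=-6342/641
back: M1=13/4−1/8·-6342/641=2876/641
M: M0=0, M1=2876/641, M2=-6342/641, M3=2204/641, M4=821/1282, M5=0
seg 0: a=-3, c=M0/2=0, d=(M1−M0)/(6·3)=1438/5769, b=Δ0−h0·(2M0+M1)/6=-3032/1923
seg 1: a=-1, c=M1/2=1438/641, d=(M2−M1)/(6·1)=-4609/1923, b=Δ1−h1·(2M1+M2)/6=9910/1923
seg 2: a=4, c=M2/2=-3171/641, d=(M3−M2)/(6·2)=4273/3846, b=Δ2−h2·(2M2+M3)/6=4711/1923
seg 3: a=-2, c=M3/2=1102/641, d=(M4−M3)/(6·2)=-3587/15384, b=Δ3−h3·(2M3+M4)/6=-7703/1923
seg 4: a=-5, c=M4/2=821/2564, d=(M5−M4)/(6·2)=-821/15384, b=Δ4−h4·(2M4+M5)/6=281/3846
t_q=19/2 → seg 4, τ=3/2; S=-5+281/3846·τ+821/2564·τ²+-821/15384·τ³=-178457/41024

  seg 0: a=-3 b=-3032/1923 c=0 d=1438/5769
  seg 1: a=-1 b=9910/1923 c=1438/641 d=-4609/1923
  seg 2: a=4 b=4711/1923 c=-3171/641 d=4273/3846
  seg 3: a=-2 b=-7703/1923 c=1102/641 d=-3587/15384
  seg 4: a=-5 b=281/3846 c=821/2564 d=-821/15384
S(19/2) = -178457/41024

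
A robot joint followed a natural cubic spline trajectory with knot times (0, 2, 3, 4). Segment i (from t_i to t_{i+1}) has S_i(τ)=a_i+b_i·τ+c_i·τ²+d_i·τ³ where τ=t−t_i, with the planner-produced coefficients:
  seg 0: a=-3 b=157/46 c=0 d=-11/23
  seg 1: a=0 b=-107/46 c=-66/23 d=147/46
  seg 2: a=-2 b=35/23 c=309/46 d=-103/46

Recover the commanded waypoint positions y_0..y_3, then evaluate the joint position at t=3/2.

y_0=-3 y_1=0 y_2=-2 y_3=4
S(3/2) = 93/184

y_0 = S_0(0) = a_0 = -3
y_1 = S_1(0) = a_1 = 0
y_2 = S_2(0) = a_2 = -2
y_3 = S_2(1) = 4
t_q=3/2 is in segment 0 (τ=3/2); S_0(τ)=93/184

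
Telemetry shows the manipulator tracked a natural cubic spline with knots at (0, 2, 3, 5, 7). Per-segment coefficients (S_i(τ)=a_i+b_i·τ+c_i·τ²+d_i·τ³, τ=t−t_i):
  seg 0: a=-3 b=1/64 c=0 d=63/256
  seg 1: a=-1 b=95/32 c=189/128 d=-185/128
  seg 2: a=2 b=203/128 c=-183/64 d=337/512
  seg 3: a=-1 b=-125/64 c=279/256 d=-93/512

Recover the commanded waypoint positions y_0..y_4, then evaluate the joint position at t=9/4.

y_0 = S_0(0) = a_0 = -3
y_1 = S_1(0) = a_1 = -1
y_2 = S_2(0) = a_2 = 2
y_3 = S_3(0) = a_3 = -1
y_4 = S_3(2) = -2
t_q=9/4 is in segment 1 (τ=1/4); S_1(τ)=-1541/8192

y_0=-3 y_1=-1 y_2=2 y_3=-1 y_4=-2
S(9/4) = -1541/8192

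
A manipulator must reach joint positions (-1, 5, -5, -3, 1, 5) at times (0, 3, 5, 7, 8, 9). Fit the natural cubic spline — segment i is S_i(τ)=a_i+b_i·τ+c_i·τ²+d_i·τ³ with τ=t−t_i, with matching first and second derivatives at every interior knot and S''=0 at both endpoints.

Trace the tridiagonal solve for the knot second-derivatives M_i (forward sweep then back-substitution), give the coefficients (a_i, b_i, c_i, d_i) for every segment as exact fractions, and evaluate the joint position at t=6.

Δ: Δ0=2, Δ1=-5, Δ2=1, Δ3=4, Δ4=4
row 1: diag=10, rhs=-42; c'=1/5, d'=-21/5
row 2: denom=8−2·1/5=38/5; d'=(36−2·-21/5)/(38/5)=111/19
row 3: denom=6−2·5/19=104/19; d'=(18−2·111/19)/(104/19)=15/13
row 4: denom=4−1·19/104=397/104; d'=(0−1·15/13)/(397/104)=-120/397
back: M4=-120/397
back: M3=15/13−19/104·-120/397=480/397
back: M2=111/19−5/19·480/397=2193/397
back: M1=-21/5−1/5·2193/397=-2106/397
M: M0=0, M1=-2106/397, M2=2193/397, M3=480/397, M4=-120/397, M5=0
seg 0: a=-1, c=M0/2=0, d=(M1−M0)/(6·3)=-117/397, b=Δ0−h0·(2M0+M1)/6=1847/397
seg 1: a=5, c=M1/2=-1053/397, d=(M2−M1)/(6·2)=1433/1588, b=Δ1−h1·(2M1+M2)/6=-1312/397
seg 2: a=-5, c=M2/2=2193/794, d=(M3−M2)/(6·2)=-571/1588, b=Δ2−h2·(2M2+M3)/6=-1225/397
seg 3: a=-3, c=M3/2=240/397, d=(M4−M3)/(6·1)=-100/397, b=Δ3−h3·(2M3+M4)/6=1448/397
seg 4: a=1, c=M4/2=-60/397, d=(M5−M4)/(6·1)=20/397, b=Δ4−h4·(2M4+M5)/6=1628/397
t_q=6 → seg 2, τ=1; S=-5+-1225/397·τ+2193/794·τ²+-571/1588·τ³=-9025/1588

  seg 0: a=-1 b=1847/397 c=0 d=-117/397
  seg 1: a=5 b=-1312/397 c=-1053/397 d=1433/1588
  seg 2: a=-5 b=-1225/397 c=2193/794 d=-571/1588
  seg 3: a=-3 b=1448/397 c=240/397 d=-100/397
  seg 4: a=1 b=1628/397 c=-60/397 d=20/397
S(6) = -9025/1588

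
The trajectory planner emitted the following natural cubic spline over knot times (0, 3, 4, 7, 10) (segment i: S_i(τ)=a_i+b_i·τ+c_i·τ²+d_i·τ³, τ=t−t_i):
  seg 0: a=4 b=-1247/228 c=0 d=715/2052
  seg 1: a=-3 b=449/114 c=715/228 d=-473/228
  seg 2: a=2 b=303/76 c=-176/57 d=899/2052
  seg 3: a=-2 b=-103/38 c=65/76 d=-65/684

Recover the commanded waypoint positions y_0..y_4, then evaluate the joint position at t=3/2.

y_0=4 y_1=-3 y_2=2 y_3=-2 y_4=-5
S(3/2) = -1841/608

y_0 = S_0(0) = a_0 = 4
y_1 = S_1(0) = a_1 = -3
y_2 = S_2(0) = a_2 = 2
y_3 = S_3(0) = a_3 = -2
y_4 = S_3(3) = -5
t_q=3/2 is in segment 0 (τ=3/2); S_0(τ)=-1841/608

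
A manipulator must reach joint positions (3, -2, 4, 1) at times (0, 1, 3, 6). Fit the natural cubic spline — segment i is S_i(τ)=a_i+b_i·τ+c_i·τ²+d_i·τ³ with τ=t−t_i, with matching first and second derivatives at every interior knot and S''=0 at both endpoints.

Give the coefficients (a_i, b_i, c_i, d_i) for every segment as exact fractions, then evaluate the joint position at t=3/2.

  seg 0: a=3 b=-46/7 c=0 d=11/7
  seg 1: a=-2 b=-13/7 c=33/7 d=-8/7
  seg 2: a=4 b=23/7 c=-15/7 d=5/21
S(3/2) = -53/28

Δ: Δ0=-5, Δ1=3, Δ2=-1
row 1: diag=6, rhs=48; c'=1/3, d'=8
row 2: denom=10−2·1/3=28/3; d'=(-24−2·8)/(28/3)=-30/7
back: M2=-30/7
back: M1=8−1/3·-30/7=66/7
M: M0=0, M1=66/7, M2=-30/7, M3=0
seg 0: a=3, c=M0/2=0, d=(M1−M0)/(6·1)=11/7, b=Δ0−h0·(2M0+M1)/6=-46/7
seg 1: a=-2, c=M1/2=33/7, d=(M2−M1)/(6·2)=-8/7, b=Δ1−h1·(2M1+M2)/6=-13/7
seg 2: a=4, c=M2/2=-15/7, d=(M3−M2)/(6·3)=5/21, b=Δ2−h2·(2M2+M3)/6=23/7
t_q=3/2 → seg 1, τ=1/2; S=-2+-13/7·τ+33/7·τ²+-8/7·τ³=-53/28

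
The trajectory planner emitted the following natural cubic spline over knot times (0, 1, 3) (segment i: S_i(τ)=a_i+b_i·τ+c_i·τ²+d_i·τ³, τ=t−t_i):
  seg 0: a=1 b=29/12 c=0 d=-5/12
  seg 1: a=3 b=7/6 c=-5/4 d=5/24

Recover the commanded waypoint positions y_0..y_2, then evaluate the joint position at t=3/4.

y_0=1 y_1=3 y_2=2
S(3/4) = 675/256

y_0 = S_0(0) = a_0 = 1
y_1 = S_1(0) = a_1 = 3
y_2 = S_1(2) = 2
t_q=3/4 is in segment 0 (τ=3/4); S_0(τ)=675/256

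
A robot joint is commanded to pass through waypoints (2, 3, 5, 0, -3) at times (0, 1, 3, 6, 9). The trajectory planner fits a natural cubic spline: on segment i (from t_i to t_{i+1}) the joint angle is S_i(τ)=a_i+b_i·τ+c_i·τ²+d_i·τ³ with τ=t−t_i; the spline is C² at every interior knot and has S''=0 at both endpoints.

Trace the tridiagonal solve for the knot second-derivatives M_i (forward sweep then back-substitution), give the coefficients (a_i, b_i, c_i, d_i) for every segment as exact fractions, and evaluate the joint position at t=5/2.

Δ: Δ0=1, Δ1=1, Δ2=-5/3, Δ3=-1
row 1: diag=6, rhs=0; c'=1/3, d'=0
row 2: denom=10−2·1/3=28/3; d'=(-16−2·0)/(28/3)=-12/7
row 3: denom=12−3·9/28=309/28; d'=(4−3·-12/7)/(309/28)=256/309
back: M3=256/309
back: M2=-12/7−9/28·256/309=-204/103
back: M1=0−1/3·-204/103=68/103
M: M0=0, M1=68/103, M2=-204/103, M3=256/309, M4=0
seg 0: a=2, c=M0/2=0, d=(M1−M0)/(6·1)=34/309, b=Δ0−h0·(2M0+M1)/6=275/309
seg 1: a=3, c=M1/2=34/103, d=(M2−M1)/(6·2)=-68/309, b=Δ1−h1·(2M1+M2)/6=377/309
seg 2: a=5, c=M2/2=-102/103, d=(M3−M2)/(6·3)=434/2781, b=Δ2−h2·(2M2+M3)/6=-31/309
seg 3: a=0, c=M3/2=128/309, d=(M4−M3)/(6·3)=-128/2781, b=Δ3−h3·(2M3+M4)/6=-565/309
t_q=5/2 → seg 1, τ=3/2; S=3+377/309·τ+34/103·τ²+-68/309·τ³=995/206

  seg 0: a=2 b=275/309 c=0 d=34/309
  seg 1: a=3 b=377/309 c=34/103 d=-68/309
  seg 2: a=5 b=-31/309 c=-102/103 d=434/2781
  seg 3: a=0 b=-565/309 c=128/309 d=-128/2781
S(5/2) = 995/206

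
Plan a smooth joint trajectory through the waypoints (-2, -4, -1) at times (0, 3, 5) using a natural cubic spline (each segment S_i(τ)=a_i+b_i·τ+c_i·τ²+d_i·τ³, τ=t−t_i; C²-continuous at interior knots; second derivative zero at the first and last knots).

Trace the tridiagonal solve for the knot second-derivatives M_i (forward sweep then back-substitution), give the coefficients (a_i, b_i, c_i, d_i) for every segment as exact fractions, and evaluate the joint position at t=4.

Δ: Δ0=-2/3, Δ1=3/2
row 1: diag=10, rhs=13; c'=1/5, d'=13/10
back: M1=13/10
M: M0=0, M1=13/10, M2=0
seg 0: a=-2, c=M0/2=0, d=(M1−M0)/(6·3)=13/180, b=Δ0−h0·(2M0+M1)/6=-79/60
seg 1: a=-4, c=M1/2=13/20, d=(M2−M1)/(6·2)=-13/120, b=Δ1−h1·(2M1+M2)/6=19/30
t_q=4 → seg 1, τ=1; S=-4+19/30·τ+13/20·τ²+-13/120·τ³=-113/40

  seg 0: a=-2 b=-79/60 c=0 d=13/180
  seg 1: a=-4 b=19/30 c=13/20 d=-13/120
S(4) = -113/40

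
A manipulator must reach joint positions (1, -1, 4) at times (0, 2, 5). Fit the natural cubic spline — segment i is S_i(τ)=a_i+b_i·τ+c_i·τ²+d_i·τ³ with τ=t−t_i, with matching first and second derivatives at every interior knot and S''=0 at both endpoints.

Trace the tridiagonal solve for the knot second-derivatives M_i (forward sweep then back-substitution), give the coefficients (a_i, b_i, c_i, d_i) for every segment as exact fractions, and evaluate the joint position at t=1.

  seg 0: a=1 b=-23/15 c=0 d=2/15
  seg 1: a=-1 b=1/15 c=4/5 d=-4/45
S(1) = -2/5

Δ: Δ0=-1, Δ1=5/3
row 1: diag=10, rhs=16; c'=3/10, d'=8/5
back: M1=8/5
M: M0=0, M1=8/5, M2=0
seg 0: a=1, c=M0/2=0, d=(M1−M0)/(6·2)=2/15, b=Δ0−h0·(2M0+M1)/6=-23/15
seg 1: a=-1, c=M1/2=4/5, d=(M2−M1)/(6·3)=-4/45, b=Δ1−h1·(2M1+M2)/6=1/15
t_q=1 → seg 0, τ=1; S=1+-23/15·τ+0·τ²+2/15·τ³=-2/5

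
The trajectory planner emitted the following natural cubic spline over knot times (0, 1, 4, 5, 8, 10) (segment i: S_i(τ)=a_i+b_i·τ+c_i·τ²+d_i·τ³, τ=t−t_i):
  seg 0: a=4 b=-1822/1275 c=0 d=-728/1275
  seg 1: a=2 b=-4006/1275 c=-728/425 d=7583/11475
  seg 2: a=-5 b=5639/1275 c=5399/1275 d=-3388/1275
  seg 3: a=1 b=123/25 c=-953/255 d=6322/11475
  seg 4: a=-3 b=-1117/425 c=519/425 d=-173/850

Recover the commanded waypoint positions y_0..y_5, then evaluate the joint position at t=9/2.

y_0 = S_0(0) = a_0 = 4
y_1 = S_1(0) = a_1 = 2
y_2 = S_2(0) = a_2 = -5
y_3 = S_3(0) = a_3 = 1
y_4 = S_4(0) = a_4 = -3
y_5 = S_4(2) = -5
t_q=9/2 is in segment 2 (τ=1/2); S_2(τ)=-10517/5100

y_0=4 y_1=2 y_2=-5 y_3=1 y_4=-3 y_5=-5
S(9/2) = -10517/5100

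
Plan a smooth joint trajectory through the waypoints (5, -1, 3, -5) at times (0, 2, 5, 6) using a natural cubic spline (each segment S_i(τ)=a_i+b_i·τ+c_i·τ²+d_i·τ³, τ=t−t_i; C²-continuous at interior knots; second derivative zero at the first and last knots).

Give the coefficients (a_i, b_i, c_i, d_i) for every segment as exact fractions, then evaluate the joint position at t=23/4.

Δ: Δ0=-3, Δ1=4/3, Δ2=-8
row 1: diag=10, rhs=26; c'=3/10, d'=13/5
row 2: denom=8−3·3/10=71/10; d'=(-56−3·13/5)/(71/10)=-638/71
back: M2=-638/71
back: M1=13/5−3/10·-638/71=376/71
M: M0=0, M1=376/71, M2=-638/71, M3=0
seg 0: a=5, c=M0/2=0, d=(M1−M0)/(6·2)=94/213, b=Δ0−h0·(2M0+M1)/6=-1015/213
seg 1: a=-1, c=M1/2=188/71, d=(M2−M1)/(6·3)=-169/213, b=Δ1−h1·(2M1+M2)/6=113/213
seg 2: a=3, c=M2/2=-319/71, d=(M3−M2)/(6·1)=319/213, b=Δ2−h2·(2M2+M3)/6=-1066/213
t_q=23/4 → seg 2, τ=3/4; S=3+-1066/213·τ+-319/71·τ²+319/213·τ³=-12037/4544

  seg 0: a=5 b=-1015/213 c=0 d=94/213
  seg 1: a=-1 b=113/213 c=188/71 d=-169/213
  seg 2: a=3 b=-1066/213 c=-319/71 d=319/213
S(23/4) = -12037/4544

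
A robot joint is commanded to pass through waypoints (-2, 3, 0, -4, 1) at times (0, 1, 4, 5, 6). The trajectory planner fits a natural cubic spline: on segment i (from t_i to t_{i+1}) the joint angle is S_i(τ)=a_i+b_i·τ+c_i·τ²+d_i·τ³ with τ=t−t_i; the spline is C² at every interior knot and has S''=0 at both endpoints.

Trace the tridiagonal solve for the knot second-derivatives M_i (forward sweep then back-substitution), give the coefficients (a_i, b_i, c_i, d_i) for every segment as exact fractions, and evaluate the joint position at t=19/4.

  seg 0: a=-2 b=1183/212 c=0 d=-123/212
  seg 1: a=3 b=407/106 c=-369/212 d=9/212
  seg 2: a=0 b=-1157/212 c=-72/53 d=597/212
  seg 3: a=-4 b=29/106 c=1503/212 d=-501/212
S(19/4) = -49785/13568

Δ: Δ0=5, Δ1=-1, Δ2=-4, Δ3=5
row 1: diag=8, rhs=-36; c'=3/8, d'=-9/2
row 2: denom=8−3·3/8=55/8; d'=(-18−3·-9/2)/(55/8)=-36/55
row 3: denom=4−1·8/55=212/55; d'=(54−1·-36/55)/(212/55)=1503/106
back: M3=1503/106
back: M2=-36/55−8/55·1503/106=-144/53
back: M1=-9/2−3/8·-144/53=-369/106
M: M0=0, M1=-369/106, M2=-144/53, M3=1503/106, M4=0
seg 0: a=-2, c=M0/2=0, d=(M1−M0)/(6·1)=-123/212, b=Δ0−h0·(2M0+M1)/6=1183/212
seg 1: a=3, c=M1/2=-369/212, d=(M2−M1)/(6·3)=9/212, b=Δ1−h1·(2M1+M2)/6=407/106
seg 2: a=0, c=M2/2=-72/53, d=(M3−M2)/(6·1)=597/212, b=Δ2−h2·(2M2+M3)/6=-1157/212
seg 3: a=-4, c=M3/2=1503/212, d=(M4−M3)/(6·1)=-501/212, b=Δ3−h3·(2M3+M4)/6=29/106
t_q=19/4 → seg 2, τ=3/4; S=0+-1157/212·τ+-72/53·τ²+597/212·τ³=-49785/13568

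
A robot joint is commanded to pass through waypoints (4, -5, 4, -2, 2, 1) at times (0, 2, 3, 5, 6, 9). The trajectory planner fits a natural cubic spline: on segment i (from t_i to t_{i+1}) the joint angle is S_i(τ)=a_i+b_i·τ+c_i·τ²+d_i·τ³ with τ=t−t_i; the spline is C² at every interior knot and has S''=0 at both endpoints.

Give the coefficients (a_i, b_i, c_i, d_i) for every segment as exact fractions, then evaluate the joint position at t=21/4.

  seg 0: a=4 b=-87947/8718 c=0 d=12179/8718
  seg 1: a=-5 b=58201/8718 c=12179/1453 d=-52813/8718
  seg 2: a=4 b=22955/4359 c=-28455/2906 d=49333/17436
  seg 3: a=-2 b=224/4359 c=10439/1453 d=-14105/4359
  seg 4: a=2 b=20543/4359 c=-3666/1453 d=1222/4359
S(21/4) = -147735/92992

Δ: Δ0=-9/2, Δ1=9, Δ2=-3, Δ3=4, Δ4=-1/3
row 1: diag=6, rhs=81; c'=1/6, d'=27/2
row 2: denom=6−1·1/6=35/6; d'=(-72−1·27/2)/(35/6)=-513/35
row 3: denom=6−2·12/35=186/35; d'=(42−2·-513/35)/(186/35)=416/31
row 4: denom=8−1·35/186=1453/186; d'=(-26−1·416/31)/(1453/186)=-7332/1453
back: M4=-7332/1453
back: M3=416/31−35/186·-7332/1453=20878/1453
back: M2=-513/35−12/35·20878/1453=-28455/1453
back: M1=27/2−1/6·-28455/1453=24358/1453
M: M0=0, M1=24358/1453, M2=-28455/1453, M3=20878/1453, M4=-7332/1453, M5=0
seg 0: a=4, c=M0/2=0, d=(M1−M0)/(6·2)=12179/8718, b=Δ0−h0·(2M0+M1)/6=-87947/8718
seg 1: a=-5, c=M1/2=12179/1453, d=(M2−M1)/(6·1)=-52813/8718, b=Δ1−h1·(2M1+M2)/6=58201/8718
seg 2: a=4, c=M2/2=-28455/2906, d=(M3−M2)/(6·2)=49333/17436, b=Δ2−h2·(2M2+M3)/6=22955/4359
seg 3: a=-2, c=M3/2=10439/1453, d=(M4−M3)/(6·1)=-14105/4359, b=Δ3−h3·(2M3+M4)/6=224/4359
seg 4: a=2, c=M4/2=-3666/1453, d=(M5−M4)/(6·3)=1222/4359, b=Δ4−h4·(2M4+M5)/6=20543/4359
t_q=21/4 → seg 3, τ=1/4; S=-2+224/4359·τ+10439/1453·τ²+-14105/4359·τ³=-147735/92992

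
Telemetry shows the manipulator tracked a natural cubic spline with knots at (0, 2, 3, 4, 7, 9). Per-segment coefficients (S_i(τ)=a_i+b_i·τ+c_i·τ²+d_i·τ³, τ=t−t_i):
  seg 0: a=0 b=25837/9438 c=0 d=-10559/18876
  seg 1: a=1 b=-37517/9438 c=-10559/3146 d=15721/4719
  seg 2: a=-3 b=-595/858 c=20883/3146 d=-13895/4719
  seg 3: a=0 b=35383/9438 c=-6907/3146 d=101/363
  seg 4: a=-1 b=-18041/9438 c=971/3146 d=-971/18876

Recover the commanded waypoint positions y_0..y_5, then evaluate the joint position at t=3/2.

y_0 = S_0(0) = a_0 = 0
y_1 = S_1(0) = a_1 = 1
y_2 = S_2(0) = a_2 = -3
y_3 = S_3(0) = a_3 = 0
y_4 = S_4(0) = a_4 = -1
y_5 = S_4(2) = -4
t_q=3/2 is in segment 0 (τ=3/2); S_0(τ)=111665/50336

y_0=0 y_1=1 y_2=-3 y_3=0 y_4=-1 y_5=-4
S(3/2) = 111665/50336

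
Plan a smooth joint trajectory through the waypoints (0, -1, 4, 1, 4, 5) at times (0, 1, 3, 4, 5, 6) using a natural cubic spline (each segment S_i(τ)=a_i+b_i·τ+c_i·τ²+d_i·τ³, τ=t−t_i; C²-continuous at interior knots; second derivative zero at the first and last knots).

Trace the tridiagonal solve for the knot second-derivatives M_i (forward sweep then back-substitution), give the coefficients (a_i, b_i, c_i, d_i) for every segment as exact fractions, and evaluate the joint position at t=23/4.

Δ: Δ0=-1, Δ1=5/2, Δ2=-3, Δ3=3, Δ4=1
row 1: diag=6, rhs=21; c'=1/3, d'=7/2
row 2: denom=6−2·1/3=16/3; d'=(-33−2·7/2)/(16/3)=-15/2
row 3: denom=4−1·3/16=61/16; d'=(36−1·-15/2)/(61/16)=696/61
row 4: denom=4−1·16/61=228/61; d'=(-12−1·696/61)/(228/61)=-119/19
back: M4=-119/19
back: M3=696/61−16/61·-119/19=248/19
back: M2=-15/2−3/16·248/19=-189/19
back: M1=7/2−1/3·-189/19=259/38
M: M0=0, M1=259/38, M2=-189/19, M3=248/19, M4=-119/19, M5=0
seg 0: a=0, c=M0/2=0, d=(M1−M0)/(6·1)=259/228, b=Δ0−h0·(2M0+M1)/6=-487/228
seg 1: a=-1, c=M1/2=259/76, d=(M2−M1)/(6·2)=-637/456, b=Δ1−h1·(2M1+M2)/6=145/114
seg 2: a=4, c=M2/2=-189/38, d=(M3−M2)/(6·1)=23/6, b=Δ2−h2·(2M2+M3)/6=-106/57
seg 3: a=1, c=M3/2=124/19, d=(M4−M3)/(6·1)=-367/114, b=Δ3−h3·(2M3+M4)/6=-35/114
seg 4: a=4, c=M4/2=-119/38, d=(M5−M4)/(6·1)=119/114, b=Δ4−h4·(2M4+M5)/6=176/57
t_q=23/4 → seg 4, τ=3/4; S=4+176/57·τ+-119/38·τ²+119/114·τ³=12147/2432

  seg 0: a=0 b=-487/228 c=0 d=259/228
  seg 1: a=-1 b=145/114 c=259/76 d=-637/456
  seg 2: a=4 b=-106/57 c=-189/38 d=23/6
  seg 3: a=1 b=-35/114 c=124/19 d=-367/114
  seg 4: a=4 b=176/57 c=-119/38 d=119/114
S(23/4) = 12147/2432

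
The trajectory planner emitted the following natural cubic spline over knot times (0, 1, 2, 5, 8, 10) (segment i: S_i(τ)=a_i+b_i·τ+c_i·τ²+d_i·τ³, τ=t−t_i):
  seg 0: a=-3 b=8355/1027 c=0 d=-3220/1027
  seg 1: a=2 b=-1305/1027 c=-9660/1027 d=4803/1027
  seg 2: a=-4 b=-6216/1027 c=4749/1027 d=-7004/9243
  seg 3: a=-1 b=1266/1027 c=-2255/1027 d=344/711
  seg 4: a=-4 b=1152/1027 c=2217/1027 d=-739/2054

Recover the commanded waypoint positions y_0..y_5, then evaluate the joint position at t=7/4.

y_0 = S_0(0) = a_0 = -3
y_1 = S_1(0) = a_1 = 2
y_2 = S_2(0) = a_2 = -4
y_3 = S_3(0) = a_3 = -1
y_4 = S_4(0) = a_4 = -4
y_5 = S_4(2) = 4
t_q=7/4 is in segment 1 (τ=3/4); S_1(τ)=-149263/65728

y_0=-3 y_1=2 y_2=-4 y_3=-1 y_4=-4 y_5=4
S(7/4) = -149263/65728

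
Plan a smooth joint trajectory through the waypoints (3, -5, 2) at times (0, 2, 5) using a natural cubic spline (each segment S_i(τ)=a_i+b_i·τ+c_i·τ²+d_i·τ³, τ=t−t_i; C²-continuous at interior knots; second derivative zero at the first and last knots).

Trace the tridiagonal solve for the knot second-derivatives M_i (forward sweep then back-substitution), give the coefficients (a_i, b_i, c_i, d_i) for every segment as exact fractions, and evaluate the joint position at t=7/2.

  seg 0: a=3 b=-79/15 c=0 d=19/60
  seg 1: a=-5 b=-22/15 c=19/10 d=-19/90
S(7/2) = -291/80

Δ: Δ0=-4, Δ1=7/3
row 1: diag=10, rhs=38; c'=3/10, d'=19/5
back: M1=19/5
M: M0=0, M1=19/5, M2=0
seg 0: a=3, c=M0/2=0, d=(M1−M0)/(6·2)=19/60, b=Δ0−h0·(2M0+M1)/6=-79/15
seg 1: a=-5, c=M1/2=19/10, d=(M2−M1)/(6·3)=-19/90, b=Δ1−h1·(2M1+M2)/6=-22/15
t_q=7/2 → seg 1, τ=3/2; S=-5+-22/15·τ+19/10·τ²+-19/90·τ³=-291/80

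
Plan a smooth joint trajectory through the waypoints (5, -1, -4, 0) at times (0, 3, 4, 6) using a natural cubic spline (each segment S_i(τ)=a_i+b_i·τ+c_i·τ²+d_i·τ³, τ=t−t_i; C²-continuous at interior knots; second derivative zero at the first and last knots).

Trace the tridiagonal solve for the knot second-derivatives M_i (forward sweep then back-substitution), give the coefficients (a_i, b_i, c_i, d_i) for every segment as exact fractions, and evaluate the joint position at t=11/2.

  seg 0: a=5 b=-61/47 c=0 d=-11/141
  seg 1: a=-1 b=-160/47 c=-33/47 d=52/47
  seg 2: a=-4 b=-70/47 c=123/47 d=-41/94
S(11/2) = -1367/752

Δ: Δ0=-2, Δ1=-3, Δ2=2
row 1: diag=8, rhs=-6; c'=1/8, d'=-3/4
row 2: denom=6−1·1/8=47/8; d'=(30−1·-3/4)/(47/8)=246/47
back: M2=246/47
back: M1=-3/4−1/8·246/47=-66/47
M: M0=0, M1=-66/47, M2=246/47, M3=0
seg 0: a=5, c=M0/2=0, d=(M1−M0)/(6·3)=-11/141, b=Δ0−h0·(2M0+M1)/6=-61/47
seg 1: a=-1, c=M1/2=-33/47, d=(M2−M1)/(6·1)=52/47, b=Δ1−h1·(2M1+M2)/6=-160/47
seg 2: a=-4, c=M2/2=123/47, d=(M3−M2)/(6·2)=-41/94, b=Δ2−h2·(2M2+M3)/6=-70/47
t_q=11/2 → seg 2, τ=3/2; S=-4+-70/47·τ+123/47·τ²+-41/94·τ³=-1367/752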